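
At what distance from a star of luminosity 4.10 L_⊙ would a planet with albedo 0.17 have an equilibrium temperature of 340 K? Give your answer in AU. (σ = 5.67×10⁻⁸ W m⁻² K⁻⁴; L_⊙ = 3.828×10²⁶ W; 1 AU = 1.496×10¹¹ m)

L = 4.10 × 3.828×10²⁶ = 1.57×10²⁷ W.
From T_eq⁴ = L(1−A)/(16πσd²): d = √[L(1−A)/(16πσT_eq⁴)].
d = √[1.57×10²⁷ × 0.83 / (16π × 5.67×10⁻⁸ × (340)⁴)] = 1.85×10¹¹ m = 1.24 AU.

d ≈ 1.24 AU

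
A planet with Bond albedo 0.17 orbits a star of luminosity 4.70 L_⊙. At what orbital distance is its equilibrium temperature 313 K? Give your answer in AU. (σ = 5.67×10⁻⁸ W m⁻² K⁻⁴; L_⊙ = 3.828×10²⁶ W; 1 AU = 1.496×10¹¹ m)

d ≈ 1.56 AU

L = 4.70 × 3.828×10²⁶ = 1.80×10²⁷ W.
From T_eq⁴ = L(1−A)/(16πσd²): d = √[L(1−A)/(16πσT_eq⁴)].
d = √[1.80×10²⁷ × 0.83 / (16π × 5.67×10⁻⁸ × (313)⁴)] = 2.34×10¹¹ m = 1.56 AU.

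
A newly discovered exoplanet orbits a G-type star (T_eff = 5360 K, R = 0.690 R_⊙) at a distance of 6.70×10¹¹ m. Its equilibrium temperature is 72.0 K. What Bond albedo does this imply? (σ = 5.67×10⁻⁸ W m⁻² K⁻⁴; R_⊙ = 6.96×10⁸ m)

A ≈ 0.75

R_⋆ = 0.690 × 6.96×10⁸ = 4.80×10⁸ m.
L = 4πR_⋆²σT_⋆⁴ = 4π(4.80×10⁸)² × 5.67×10⁻⁸ × (5360)⁴ = 1.36×10²⁶ W.
S = L/(4πd²) = 24.0 W m⁻².
From T_eq⁴ = S(1−A)/(4σ): 1−A = 4σT_eq⁴/S.
1−A = 4 × 5.67×10⁻⁸ × (72.0)⁴ / 24.0 = 0.253.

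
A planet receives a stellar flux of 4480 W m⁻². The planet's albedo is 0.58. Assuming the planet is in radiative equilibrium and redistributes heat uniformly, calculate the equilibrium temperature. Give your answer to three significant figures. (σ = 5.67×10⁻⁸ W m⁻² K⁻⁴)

T_eq ≈ 302 K

Energy balance: absorbed = emitted ⇒ πR²·S(1−A) = 4πR²·σT_eq⁴, so T_eq⁴ = S(1−A)/(4σ).
T_eq = [4480 × 0.42 / (4 × 5.67×10⁻⁸)]^(1/4) = (8.30×10⁹)^(1/4) = 302 K.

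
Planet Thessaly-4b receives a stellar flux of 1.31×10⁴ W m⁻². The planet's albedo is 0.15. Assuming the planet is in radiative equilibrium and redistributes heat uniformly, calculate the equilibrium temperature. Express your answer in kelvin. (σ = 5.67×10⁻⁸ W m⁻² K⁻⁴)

Energy balance: absorbed = emitted ⇒ πR²·S(1−A) = 4πR²·σT_eq⁴, so T_eq⁴ = S(1−A)/(4σ).
T_eq = [1.31×10⁴ × 0.85 / (4 × 5.67×10⁻⁸)]^(1/4) = (4.91×10¹⁰)^(1/4) = 471 K.

T_eq ≈ 471 K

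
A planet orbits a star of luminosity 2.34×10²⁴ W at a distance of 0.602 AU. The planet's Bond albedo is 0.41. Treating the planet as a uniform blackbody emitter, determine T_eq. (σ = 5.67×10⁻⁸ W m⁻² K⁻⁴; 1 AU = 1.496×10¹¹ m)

d = 0.602 AU = 9.01×10¹⁰ m.
Flux: S = L/(4πd²) = 2.34×10²⁴/(4π×(9.01×10¹⁰)²) = 23.0 W m⁻².
Energy balance: absorbed = emitted ⇒ πR²·S(1−A) = 4πR²·σT_eq⁴, so T_eq⁴ = S(1−A)/(4σ).
T_eq = [23.0 × 0.59 / (4 × 5.67×10⁻⁸)]^(1/4) = (5.97×10⁷)^(1/4) = 87.9 K.

T_eq ≈ 87.9 K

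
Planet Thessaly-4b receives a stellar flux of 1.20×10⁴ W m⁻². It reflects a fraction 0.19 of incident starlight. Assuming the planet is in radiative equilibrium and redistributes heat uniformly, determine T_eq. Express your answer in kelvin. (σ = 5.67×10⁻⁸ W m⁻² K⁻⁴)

T_eq ≈ 455 K

Energy balance: absorbed = emitted ⇒ πR²·S(1−A) = 4πR²·σT_eq⁴, so T_eq⁴ = S(1−A)/(4σ).
T_eq = [1.20×10⁴ × 0.81 / (4 × 5.67×10⁻⁸)]^(1/4) = (4.29×10¹⁰)^(1/4) = 455 K.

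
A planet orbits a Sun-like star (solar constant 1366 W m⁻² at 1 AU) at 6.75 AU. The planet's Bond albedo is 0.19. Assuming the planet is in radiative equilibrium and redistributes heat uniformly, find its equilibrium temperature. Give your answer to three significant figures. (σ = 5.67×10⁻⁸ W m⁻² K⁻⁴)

T_eq ≈ 102 K

Flux at 6.75 AU: S = 1366/6.75² = 30.0 W m⁻².
Energy balance: absorbed = emitted ⇒ πR²·S(1−A) = 4πR²·σT_eq⁴, so T_eq⁴ = S(1−A)/(4σ).
T_eq = [30.0 × 0.81 / (4 × 5.67×10⁻⁸)]^(1/4) = (1.07×10⁸)^(1/4) = 102 K.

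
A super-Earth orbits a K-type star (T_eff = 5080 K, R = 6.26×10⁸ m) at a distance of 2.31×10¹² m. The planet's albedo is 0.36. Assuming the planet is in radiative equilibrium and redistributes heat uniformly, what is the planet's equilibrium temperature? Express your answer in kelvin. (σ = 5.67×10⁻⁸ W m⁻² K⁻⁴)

L = 4πR_⋆²σT_⋆⁴ = 4π(6.26×10⁸)² × 5.67×10⁻⁸ × (5080)⁴ = 1.86×10²⁶ W.
S = L/(4πd²) = 2.77 W m⁻².
Energy balance: absorbed = emitted ⇒ πR²·S(1−A) = 4πR²·σT_eq⁴, so T_eq⁴ = S(1−A)/(4σ).
T_eq = [2.77 × 0.64 / (4 × 5.67×10⁻⁸)]^(1/4) = (7.83×10⁶)^(1/4) = 52.9 K.

T_eq ≈ 52.9 K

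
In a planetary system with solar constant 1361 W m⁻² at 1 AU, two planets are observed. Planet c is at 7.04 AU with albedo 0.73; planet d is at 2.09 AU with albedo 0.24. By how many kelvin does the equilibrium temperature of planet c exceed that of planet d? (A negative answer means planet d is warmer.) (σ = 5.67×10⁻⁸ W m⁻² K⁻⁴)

ΔT ≈ -104.1 K

T_eq = [S₀(1−A)/(4σd²)]^(1/4), so T ∝ (1−A)^(1/4) / √d.
T₁ = [1361×0.27/(4×5.67×10⁻⁸×7.04²)]^(1/4) = 75.62 K.
T₂ = [1361×0.76/(4×5.67×10⁻⁸×2.09²)]^(1/4) = 179.76 K.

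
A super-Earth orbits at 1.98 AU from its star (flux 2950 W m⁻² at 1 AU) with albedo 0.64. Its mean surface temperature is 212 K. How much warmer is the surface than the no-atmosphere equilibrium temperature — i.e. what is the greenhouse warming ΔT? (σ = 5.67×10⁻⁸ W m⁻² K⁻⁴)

S = 2950/1.98² = 752.5 W m⁻².
T_eq = [S(1−A)/(4σ)]^(1/4) = [752.5×0.36/(4×5.67×10⁻⁸)]^(1/4) = 185.9 K.
ΔT = T_surf − T_eq = 212 − 185.9.

ΔT ≈ 26.1 K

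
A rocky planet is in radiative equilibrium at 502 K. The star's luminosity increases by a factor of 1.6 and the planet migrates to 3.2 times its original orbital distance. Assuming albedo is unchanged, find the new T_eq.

T_eq ≈ 316 K

T_eq ∝ L^(1/4) · d^(−1/2).
T′ = 502 × 1.6^(1/4) / 3.2^(1/2) = 316 K.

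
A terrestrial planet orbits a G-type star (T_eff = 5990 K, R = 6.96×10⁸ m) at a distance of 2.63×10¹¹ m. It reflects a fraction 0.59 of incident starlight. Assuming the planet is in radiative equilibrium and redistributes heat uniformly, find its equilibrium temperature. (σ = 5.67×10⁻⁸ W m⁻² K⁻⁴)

L = 4πR_⋆²σT_⋆⁴ = 4π(6.96×10⁸)² × 5.67×10⁻⁸ × (5990)⁴ = 4.44×10²⁶ W.
S = L/(4πd²) = 511 W m⁻².
Energy balance: absorbed = emitted ⇒ πR²·S(1−A) = 4πR²·σT_eq⁴, so T_eq⁴ = S(1−A)/(4σ).
T_eq = [511 × 0.41 / (4 × 5.67×10⁻⁸)]^(1/4) = (9.24×10⁸)^(1/4) = 174 K.

T_eq ≈ 174 K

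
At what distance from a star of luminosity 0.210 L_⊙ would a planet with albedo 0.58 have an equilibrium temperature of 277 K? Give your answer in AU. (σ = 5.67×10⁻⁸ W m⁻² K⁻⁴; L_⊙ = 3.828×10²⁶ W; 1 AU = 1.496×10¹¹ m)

L = 0.210 × 3.828×10²⁶ = 8.04×10²⁵ W.
From T_eq⁴ = L(1−A)/(16πσd²): d = √[L(1−A)/(16πσT_eq⁴)].
d = √[8.04×10²⁵ × 0.42 / (16π × 5.67×10⁻⁸ × (277)⁴)] = 4.49×10¹⁰ m = 0.300 AU.

d ≈ 0.300 AU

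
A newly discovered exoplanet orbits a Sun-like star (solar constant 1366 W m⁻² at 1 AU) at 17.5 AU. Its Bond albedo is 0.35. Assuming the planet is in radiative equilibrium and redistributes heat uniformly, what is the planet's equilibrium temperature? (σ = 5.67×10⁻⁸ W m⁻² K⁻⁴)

T_eq ≈ 59.8 K

Flux at 17.5 AU: S = 1366/17.5² = 4.46 W m⁻².
Energy balance: absorbed = emitted ⇒ πR²·S(1−A) = 4πR²·σT_eq⁴, so T_eq⁴ = S(1−A)/(4σ).
T_eq = [4.46 × 0.65 / (4 × 5.67×10⁻⁸)]^(1/4) = (1.28×10⁷)^(1/4) = 59.8 K.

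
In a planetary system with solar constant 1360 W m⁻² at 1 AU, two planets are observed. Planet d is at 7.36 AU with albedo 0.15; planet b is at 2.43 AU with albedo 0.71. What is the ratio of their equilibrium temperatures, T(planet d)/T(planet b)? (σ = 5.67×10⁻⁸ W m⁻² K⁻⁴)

T₁/T₂ ≈ 0.752

T_eq = [S₀(1−A)/(4σd²)]^(1/4), so T ∝ (1−A)^(1/4) / √d.
T₁ = [1360×0.85/(4×5.67×10⁻⁸×7.36²)]^(1/4) = 98.49 K.
T₂ = [1360×0.29/(4×5.67×10⁻⁸×2.43²)]^(1/4) = 131.00 K.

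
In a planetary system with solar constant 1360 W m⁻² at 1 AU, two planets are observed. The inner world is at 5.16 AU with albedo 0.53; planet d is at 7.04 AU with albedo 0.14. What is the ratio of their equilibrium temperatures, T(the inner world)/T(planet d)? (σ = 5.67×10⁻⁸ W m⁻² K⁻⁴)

T_eq = [S₀(1−A)/(4σd²)]^(1/4), so T ∝ (1−A)^(1/4) / √d.
T₁ = [1360×0.47/(4×5.67×10⁻⁸×5.16²)]^(1/4) = 101.43 K.
T₂ = [1360×0.86/(4×5.67×10⁻⁸×7.04²)]^(1/4) = 101.00 K.

T₁/T₂ ≈ 1.004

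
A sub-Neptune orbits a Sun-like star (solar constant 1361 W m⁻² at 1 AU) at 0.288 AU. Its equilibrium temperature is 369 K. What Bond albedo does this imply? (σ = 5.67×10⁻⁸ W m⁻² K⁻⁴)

A ≈ 0.74

Flux at 0.288 AU: S = 1361/0.288² = 1.64×10⁴ W m⁻².
From T_eq⁴ = S(1−A)/(4σ): 1−A = 4σT_eq⁴/S.
1−A = 4 × 5.67×10⁻⁸ × (369)⁴ / 1.64×10⁴ = 0.256.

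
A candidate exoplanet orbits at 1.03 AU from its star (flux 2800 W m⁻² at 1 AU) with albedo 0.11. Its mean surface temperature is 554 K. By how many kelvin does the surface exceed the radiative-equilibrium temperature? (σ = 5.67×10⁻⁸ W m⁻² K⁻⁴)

S = 2800/1.03² = 2639 W m⁻².
T_eq = [S(1−A)/(4σ)]^(1/4) = [2639×0.89/(4×5.67×10⁻⁸)]^(1/4) = 319.0 K.
ΔT = T_surf − T_eq = 554 − 319.0.

ΔT ≈ 235.0 K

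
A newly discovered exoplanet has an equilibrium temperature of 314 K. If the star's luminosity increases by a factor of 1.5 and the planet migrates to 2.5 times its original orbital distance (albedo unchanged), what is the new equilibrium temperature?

T_eq ≈ 220 K

T_eq ∝ L^(1/4) · d^(−1/2).
T′ = 314 × 1.5^(1/4) / 2.5^(1/2) = 220 K.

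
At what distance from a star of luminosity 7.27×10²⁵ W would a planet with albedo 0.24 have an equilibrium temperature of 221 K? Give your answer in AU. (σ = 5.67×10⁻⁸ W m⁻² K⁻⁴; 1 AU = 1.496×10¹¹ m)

d ≈ 0.603 AU

From T_eq⁴ = L(1−A)/(16πσd²): d = √[L(1−A)/(16πσT_eq⁴)].
d = √[7.27×10²⁵ × 0.76 / (16π × 5.67×10⁻⁸ × (221)⁴)] = 9.01×10¹⁰ m = 0.603 AU.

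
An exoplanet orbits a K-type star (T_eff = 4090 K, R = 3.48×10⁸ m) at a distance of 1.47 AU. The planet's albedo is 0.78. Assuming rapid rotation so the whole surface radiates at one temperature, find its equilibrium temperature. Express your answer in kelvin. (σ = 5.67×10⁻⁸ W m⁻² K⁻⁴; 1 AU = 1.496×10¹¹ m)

d = 1.47 AU = 2.20×10¹¹ m.
L = 4πR_⋆²σT_⋆⁴ = 4π(3.48×10⁸)² × 5.67×10⁻⁸ × (4090)⁴ = 2.41×10²⁵ W.
S = L/(4πd²) = 39.7 W m⁻².
Energy balance: absorbed = emitted ⇒ πR²·S(1−A) = 4πR²·σT_eq⁴, so T_eq⁴ = S(1−A)/(4σ).
T_eq = [39.7 × 0.22 / (4 × 5.67×10⁻⁸)]^(1/4) = (3.85×10⁷)^(1/4) = 78.8 K.

T_eq ≈ 78.8 K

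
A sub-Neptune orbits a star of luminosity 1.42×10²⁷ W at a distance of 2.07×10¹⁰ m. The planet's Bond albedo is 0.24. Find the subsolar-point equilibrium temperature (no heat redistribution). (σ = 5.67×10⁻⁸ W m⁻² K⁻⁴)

T_ss ≈ 1370 K

Flux: S = L/(4πd²) = 1.42×10²⁷/(4π×(2.07×10¹⁰)²) = 2.64×10⁵ W m⁻².
At the subsolar point the surface absorbs S(1−A) and emits σT⁴ per unit area — no factor of 4, since only the local patch is in balance.
T = [2.64×10⁵ × 0.76 / 5.67×10⁻⁸]^(1/4) = (3.53×10¹²)^(1/4) = 1370 K.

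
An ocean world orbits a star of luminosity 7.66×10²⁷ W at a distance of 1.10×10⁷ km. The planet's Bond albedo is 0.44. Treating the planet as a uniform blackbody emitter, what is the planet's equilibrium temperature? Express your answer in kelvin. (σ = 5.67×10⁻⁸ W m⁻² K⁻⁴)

d = 1.10×10⁷ km = 1.10×10¹⁰ m.
Flux: S = L/(4πd²) = 7.66×10²⁷/(4π×(1.10×10¹⁰)²) = 5.04×10⁶ W m⁻².
Energy balance: absorbed = emitted ⇒ πR²·S(1−A) = 4πR²·σT_eq⁴, so T_eq⁴ = S(1−A)/(4σ).
T_eq = [5.04×10⁶ × 0.56 / (4 × 5.67×10⁻⁸)]^(1/4) = (1.24×10¹³)^(1/4) = 1880 K.

T_eq ≈ 1880 K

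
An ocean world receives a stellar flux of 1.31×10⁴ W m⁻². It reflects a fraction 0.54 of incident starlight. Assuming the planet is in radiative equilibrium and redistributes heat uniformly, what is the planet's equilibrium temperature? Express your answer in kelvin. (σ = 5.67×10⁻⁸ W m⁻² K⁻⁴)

Energy balance: absorbed = emitted ⇒ πR²·S(1−A) = 4πR²·σT_eq⁴, so T_eq⁴ = S(1−A)/(4σ).
T_eq = [1.31×10⁴ × 0.46 / (4 × 5.67×10⁻⁸)]^(1/4) = (2.66×10¹⁰)^(1/4) = 404 K.

T_eq ≈ 404 K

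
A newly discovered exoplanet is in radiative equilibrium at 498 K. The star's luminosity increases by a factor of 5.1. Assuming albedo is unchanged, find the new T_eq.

T_eq ≈ 748 K

T_eq ∝ L^(1/4) · d^(−1/2).
T′ = 498 × 5.1^(1/4) = 748 K.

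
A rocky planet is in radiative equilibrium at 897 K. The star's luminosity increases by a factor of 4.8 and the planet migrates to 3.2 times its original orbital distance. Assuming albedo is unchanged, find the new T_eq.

T_eq ∝ L^(1/4) · d^(−1/2).
T′ = 897 × 4.8^(1/4) / 3.2^(1/2) = 742 K.

T_eq ≈ 742 K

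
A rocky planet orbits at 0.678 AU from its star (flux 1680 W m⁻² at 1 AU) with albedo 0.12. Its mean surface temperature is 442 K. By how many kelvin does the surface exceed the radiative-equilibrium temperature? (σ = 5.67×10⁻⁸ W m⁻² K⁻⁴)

S = 1680/0.678² = 3655 W m⁻².
T_eq = [S(1−A)/(4σ)]^(1/4) = [3655×0.88/(4×5.67×10⁻⁸)]^(1/4) = 345.1 K.
ΔT = T_surf − T_eq = 442 − 345.1.

ΔT ≈ 96.9 K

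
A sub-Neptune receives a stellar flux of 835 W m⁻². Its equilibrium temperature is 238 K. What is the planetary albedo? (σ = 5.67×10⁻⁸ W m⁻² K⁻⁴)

From T_eq⁴ = S(1−A)/(4σ): 1−A = 4σT_eq⁴/S.
1−A = 4 × 5.67×10⁻⁸ × (238)⁴ / 835 = 0.871.

A ≈ 0.13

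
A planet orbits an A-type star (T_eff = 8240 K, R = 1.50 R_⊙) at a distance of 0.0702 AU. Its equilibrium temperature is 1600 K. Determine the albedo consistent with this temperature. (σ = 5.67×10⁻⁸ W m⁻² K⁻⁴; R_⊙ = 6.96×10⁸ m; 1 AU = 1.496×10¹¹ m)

A ≈ 0.42

R_⋆ = 1.50 × 6.96×10⁸ = 1.04×10⁹ m.
d = 0.0702 AU = 1.05×10¹⁰ m.
L = 4πR_⋆²σT_⋆⁴ = 4π(1.04×10⁹)² × 5.67×10⁻⁸ × (8240)⁴ = 3.58×10²⁷ W.
S = L/(4πd²) = 2.58×10⁶ W m⁻².
From T_eq⁴ = S(1−A)/(4σ): 1−A = 4σT_eq⁴/S.
1−A = 4 × 5.67×10⁻⁸ × (1600)⁴ / 2.58×10⁶ = 0.575.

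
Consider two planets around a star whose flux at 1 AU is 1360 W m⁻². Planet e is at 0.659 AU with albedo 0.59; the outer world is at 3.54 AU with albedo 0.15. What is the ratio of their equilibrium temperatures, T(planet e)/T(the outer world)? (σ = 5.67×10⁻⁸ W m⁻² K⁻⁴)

T_eq = [S₀(1−A)/(4σd²)]^(1/4), so T ∝ (1−A)^(1/4) / √d.
T₁ = [1360×0.41/(4×5.67×10⁻⁸×0.659²)]^(1/4) = 274.30 K.
T₂ = [1360×0.85/(4×5.67×10⁻⁸×3.54²)]^(1/4) = 142.01 K.

T₁/T₂ ≈ 1.932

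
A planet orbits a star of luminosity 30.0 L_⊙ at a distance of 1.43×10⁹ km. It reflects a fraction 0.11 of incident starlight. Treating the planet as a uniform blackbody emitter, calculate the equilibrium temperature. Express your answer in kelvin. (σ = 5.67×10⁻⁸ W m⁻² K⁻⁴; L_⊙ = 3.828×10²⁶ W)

T_eq ≈ 205 K

d = 1.43×10⁹ km = 1.43×10¹² m.
L = 30.0 × 3.828×10²⁶ = 1.15×10²⁸ W.
Flux: S = L/(4πd²) = 1.15×10²⁸/(4π×(1.43×10¹²)²) = 447 W m⁻².
Energy balance: absorbed = emitted ⇒ πR²·S(1−A) = 4πR²·σT_eq⁴, so T_eq⁴ = S(1−A)/(4σ).
T_eq = [447 × 0.89 / (4 × 5.67×10⁻⁸)]^(1/4) = (1.75×10⁹)^(1/4) = 205 K.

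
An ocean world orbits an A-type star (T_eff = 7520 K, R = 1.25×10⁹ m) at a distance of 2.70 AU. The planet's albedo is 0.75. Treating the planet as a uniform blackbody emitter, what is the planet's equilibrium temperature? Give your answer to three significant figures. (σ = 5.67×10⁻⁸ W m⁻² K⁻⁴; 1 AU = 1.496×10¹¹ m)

T_eq ≈ 209 K

d = 2.70 AU = 4.04×10¹¹ m.
L = 4πR_⋆²σT_⋆⁴ = 4π(1.25×10⁹)² × 5.67×10⁻⁸ × (7520)⁴ = 3.56×10²⁷ W.
S = L/(4πd²) = 1740 W m⁻².
Energy balance: absorbed = emitted ⇒ πR²·S(1−A) = 4πR²·σT_eq⁴, so T_eq⁴ = S(1−A)/(4σ).
T_eq = [1740 × 0.25 / (4 × 5.67×10⁻⁸)]^(1/4) = (1.91×10⁹)^(1/4) = 209 K.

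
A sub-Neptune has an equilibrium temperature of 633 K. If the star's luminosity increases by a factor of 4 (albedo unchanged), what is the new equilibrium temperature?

T_eq ∝ L^(1/4) · d^(−1/2).
T′ = 633 × 4^(1/4) = 895 K.

T_eq ≈ 895 K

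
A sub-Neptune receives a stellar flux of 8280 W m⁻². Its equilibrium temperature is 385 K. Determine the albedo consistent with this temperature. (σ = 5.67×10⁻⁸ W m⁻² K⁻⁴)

From T_eq⁴ = S(1−A)/(4σ): 1−A = 4σT_eq⁴/S.
1−A = 4 × 5.67×10⁻⁸ × (385)⁴ / 8280 = 0.602.

A ≈ 0.40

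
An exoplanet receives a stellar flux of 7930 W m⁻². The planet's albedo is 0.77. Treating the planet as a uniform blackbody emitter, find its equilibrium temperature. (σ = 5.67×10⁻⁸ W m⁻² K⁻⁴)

T_eq ≈ 299 K

Energy balance: absorbed = emitted ⇒ πR²·S(1−A) = 4πR²·σT_eq⁴, so T_eq⁴ = S(1−A)/(4σ).
T_eq = [7930 × 0.23 / (4 × 5.67×10⁻⁸)]^(1/4) = (8.04×10⁹)^(1/4) = 299 K.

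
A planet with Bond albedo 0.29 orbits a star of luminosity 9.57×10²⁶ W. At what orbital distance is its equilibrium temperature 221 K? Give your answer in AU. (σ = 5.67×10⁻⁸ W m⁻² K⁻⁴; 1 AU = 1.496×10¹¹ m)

From T_eq⁴ = L(1−A)/(16πσd²): d = √[L(1−A)/(16πσT_eq⁴)].
d = √[9.57×10²⁶ × 0.71 / (16π × 5.67×10⁻⁸ × (221)⁴)] = 3.16×10¹¹ m = 2.11 AU.

d ≈ 2.11 AU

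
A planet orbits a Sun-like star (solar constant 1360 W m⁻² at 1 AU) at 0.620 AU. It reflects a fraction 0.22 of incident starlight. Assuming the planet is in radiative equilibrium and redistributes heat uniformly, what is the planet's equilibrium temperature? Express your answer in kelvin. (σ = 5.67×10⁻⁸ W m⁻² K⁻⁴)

T_eq ≈ 332 K

Flux at 0.620 AU: S = 1360/0.620² = 3540 W m⁻².
Energy balance: absorbed = emitted ⇒ πR²·S(1−A) = 4πR²·σT_eq⁴, so T_eq⁴ = S(1−A)/(4σ).
T_eq = [3540 × 0.78 / (4 × 5.67×10⁻⁸)]^(1/4) = (1.22×10¹⁰)^(1/4) = 332 K.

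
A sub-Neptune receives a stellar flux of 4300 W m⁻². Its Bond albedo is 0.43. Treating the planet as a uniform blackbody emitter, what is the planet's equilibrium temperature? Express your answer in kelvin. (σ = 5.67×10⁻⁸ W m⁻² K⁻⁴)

T_eq ≈ 322 K

Energy balance: absorbed = emitted ⇒ πR²·S(1−A) = 4πR²·σT_eq⁴, so T_eq⁴ = S(1−A)/(4σ).
T_eq = [4300 × 0.57 / (4 × 5.67×10⁻⁸)]^(1/4) = (1.08×10¹⁰)^(1/4) = 322 K.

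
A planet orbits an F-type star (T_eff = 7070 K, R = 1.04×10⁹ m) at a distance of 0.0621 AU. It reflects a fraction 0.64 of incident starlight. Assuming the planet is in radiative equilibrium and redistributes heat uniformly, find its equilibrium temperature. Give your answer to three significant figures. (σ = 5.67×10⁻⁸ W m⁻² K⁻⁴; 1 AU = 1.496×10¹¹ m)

T_eq ≈ 1300 K

d = 0.0621 AU = 9.29×10⁹ m.
L = 4πR_⋆²σT_⋆⁴ = 4π(1.04×10⁹)² × 5.67×10⁻⁸ × (7070)⁴ = 1.93×10²⁷ W.
S = L/(4πd²) = 1.78×10⁶ W m⁻².
Energy balance: absorbed = emitted ⇒ πR²·S(1−A) = 4πR²·σT_eq⁴, so T_eq⁴ = S(1−A)/(4σ).
T_eq = [1.78×10⁶ × 0.36 / (4 × 5.67×10⁻⁸)]^(1/4) = (2.82×10¹²)^(1/4) = 1300 K.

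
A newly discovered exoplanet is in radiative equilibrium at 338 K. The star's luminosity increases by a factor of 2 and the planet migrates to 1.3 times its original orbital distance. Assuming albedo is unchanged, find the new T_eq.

T_eq ≈ 353 K

T_eq ∝ L^(1/4) · d^(−1/2).
T′ = 338 × 2^(1/4) / 1.3^(1/2) = 353 K.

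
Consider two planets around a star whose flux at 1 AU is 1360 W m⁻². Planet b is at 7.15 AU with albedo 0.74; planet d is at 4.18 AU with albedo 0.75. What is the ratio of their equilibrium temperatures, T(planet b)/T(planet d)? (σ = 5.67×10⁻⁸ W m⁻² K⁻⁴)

T₁/T₂ ≈ 0.772

T_eq = [S₀(1−A)/(4σd²)]^(1/4), so T ∝ (1−A)^(1/4) / √d.
T₁ = [1360×0.26/(4×5.67×10⁻⁸×7.15²)]^(1/4) = 74.31 K.
T₂ = [1360×0.25/(4×5.67×10⁻⁸×4.18²)]^(1/4) = 96.24 K.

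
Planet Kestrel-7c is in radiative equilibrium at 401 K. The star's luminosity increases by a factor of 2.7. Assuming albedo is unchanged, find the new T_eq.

T_eq ∝ L^(1/4) · d^(−1/2).
T′ = 401 × 2.7^(1/4) = 514 K.

T_eq ≈ 514 K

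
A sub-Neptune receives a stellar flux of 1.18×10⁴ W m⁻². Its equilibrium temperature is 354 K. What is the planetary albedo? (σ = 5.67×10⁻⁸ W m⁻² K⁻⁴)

From T_eq⁴ = S(1−A)/(4σ): 1−A = 4σT_eq⁴/S.
1−A = 4 × 5.67×10⁻⁸ × (354)⁴ / 1.18×10⁴ = 0.302.

A ≈ 0.70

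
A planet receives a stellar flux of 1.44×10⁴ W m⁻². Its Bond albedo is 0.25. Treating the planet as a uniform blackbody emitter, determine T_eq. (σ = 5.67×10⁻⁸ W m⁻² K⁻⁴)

Energy balance: absorbed = emitted ⇒ πR²·S(1−A) = 4πR²·σT_eq⁴, so T_eq⁴ = S(1−A)/(4σ).
T_eq = [1.44×10⁴ × 0.75 / (4 × 5.67×10⁻⁸)]^(1/4) = (4.76×10¹⁰)^(1/4) = 467 K.

T_eq ≈ 467 K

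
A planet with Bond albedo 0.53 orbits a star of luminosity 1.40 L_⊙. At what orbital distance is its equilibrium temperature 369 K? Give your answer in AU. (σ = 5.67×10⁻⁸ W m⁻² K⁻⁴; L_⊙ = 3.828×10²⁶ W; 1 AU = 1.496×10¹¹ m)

d ≈ 0.462 AU

L = 1.40 × 3.828×10²⁶ = 5.36×10²⁶ W.
From T_eq⁴ = L(1−A)/(16πσd²): d = √[L(1−A)/(16πσT_eq⁴)].
d = √[5.36×10²⁶ × 0.47 / (16π × 5.67×10⁻⁸ × (369)⁴)] = 6.90×10¹⁰ m = 0.462 AU.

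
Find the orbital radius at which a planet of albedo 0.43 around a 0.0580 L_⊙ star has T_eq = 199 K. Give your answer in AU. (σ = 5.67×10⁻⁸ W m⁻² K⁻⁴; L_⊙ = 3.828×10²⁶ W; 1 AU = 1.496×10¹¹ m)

d ≈ 0.356 AU

L = 0.0580 × 3.828×10²⁶ = 2.22×10²⁵ W.
From T_eq⁴ = L(1−A)/(16πσd²): d = √[L(1−A)/(16πσT_eq⁴)].
d = √[2.22×10²⁵ × 0.57 / (16π × 5.67×10⁻⁸ × (199)⁴)] = 5.32×10¹⁰ m = 0.356 AU.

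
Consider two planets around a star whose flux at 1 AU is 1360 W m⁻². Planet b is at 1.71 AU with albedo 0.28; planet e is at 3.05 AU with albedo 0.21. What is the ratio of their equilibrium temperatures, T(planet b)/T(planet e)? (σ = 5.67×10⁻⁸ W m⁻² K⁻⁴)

T_eq = [S₀(1−A)/(4σd²)]^(1/4), so T ∝ (1−A)^(1/4) / √d.
T₁ = [1360×0.72/(4×5.67×10⁻⁸×1.71²)]^(1/4) = 196.02 K.
T₂ = [1360×0.79/(4×5.67×10⁻⁸×3.05²)]^(1/4) = 150.22 K.

T₁/T₂ ≈ 1.305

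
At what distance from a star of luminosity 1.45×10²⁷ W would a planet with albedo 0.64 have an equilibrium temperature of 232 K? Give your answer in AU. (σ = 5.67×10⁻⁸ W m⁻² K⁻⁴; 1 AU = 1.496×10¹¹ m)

From T_eq⁴ = L(1−A)/(16πσd²): d = √[L(1−A)/(16πσT_eq⁴)].
d = √[1.45×10²⁷ × 0.36 / (16π × 5.67×10⁻⁸ × (232)⁴)] = 2.51×10¹¹ m = 1.68 AU.

d ≈ 1.68 AU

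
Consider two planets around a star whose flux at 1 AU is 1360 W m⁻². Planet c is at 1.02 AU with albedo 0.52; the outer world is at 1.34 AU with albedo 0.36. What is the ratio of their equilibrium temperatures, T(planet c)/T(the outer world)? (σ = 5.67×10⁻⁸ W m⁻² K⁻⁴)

T_eq = [S₀(1−A)/(4σd²)]^(1/4), so T ∝ (1−A)^(1/4) / √d.
T₁ = [1360×0.48/(4×5.67×10⁻⁸×1.02²)]^(1/4) = 229.34 K.
T₂ = [1360×0.64/(4×5.67×10⁻⁸×1.34²)]^(1/4) = 215.01 K.

T₁/T₂ ≈ 1.067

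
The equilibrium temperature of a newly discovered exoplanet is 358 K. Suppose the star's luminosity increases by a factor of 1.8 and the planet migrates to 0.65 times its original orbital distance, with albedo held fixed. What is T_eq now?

T_eq ∝ L^(1/4) · d^(−1/2).
T′ = 358 × 1.8^(1/4) / 0.65^(1/2) = 514 K.

T_eq ≈ 514 K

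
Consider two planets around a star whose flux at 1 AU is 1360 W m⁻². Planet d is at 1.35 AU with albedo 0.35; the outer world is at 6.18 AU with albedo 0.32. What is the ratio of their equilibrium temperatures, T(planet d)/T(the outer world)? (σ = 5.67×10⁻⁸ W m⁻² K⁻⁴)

T_eq = [S₀(1−A)/(4σd²)]^(1/4), so T ∝ (1−A)^(1/4) / √d.
T₁ = [1360×0.65/(4×5.67×10⁻⁸×1.35²)]^(1/4) = 215.05 K.
T₂ = [1360×0.68/(4×5.67×10⁻⁸×6.18²)]^(1/4) = 101.65 K.

T₁/T₂ ≈ 2.116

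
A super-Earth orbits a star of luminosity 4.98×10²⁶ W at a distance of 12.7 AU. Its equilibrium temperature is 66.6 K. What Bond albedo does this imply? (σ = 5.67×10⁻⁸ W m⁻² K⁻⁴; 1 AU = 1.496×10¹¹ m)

d = 12.7 AU = 1.90×10¹² m.
Flux: S = L/(4πd²) = 4.98×10²⁶/(4π×(1.90×10¹²)²) = 11.0 W m⁻².
From T_eq⁴ = S(1−A)/(4σ): 1−A = 4σT_eq⁴/S.
1−A = 4 × 5.67×10⁻⁸ × (66.6)⁴ / 11.0 = 0.406.

A ≈ 0.59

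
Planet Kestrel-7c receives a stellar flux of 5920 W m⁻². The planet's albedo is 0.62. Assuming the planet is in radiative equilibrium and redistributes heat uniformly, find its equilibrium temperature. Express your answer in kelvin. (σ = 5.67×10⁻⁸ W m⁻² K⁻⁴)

Energy balance: absorbed = emitted ⇒ πR²·S(1−A) = 4πR²·σT_eq⁴, so T_eq⁴ = S(1−A)/(4σ).
T_eq = [5920 × 0.38 / (4 × 5.67×10⁻⁸)]^(1/4) = (9.92×10⁹)^(1/4) = 316 K.

T_eq ≈ 316 K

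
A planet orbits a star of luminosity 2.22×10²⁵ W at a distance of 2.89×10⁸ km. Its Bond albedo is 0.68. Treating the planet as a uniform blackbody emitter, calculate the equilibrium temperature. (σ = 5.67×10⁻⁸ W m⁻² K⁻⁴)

d = 2.89×10⁸ km = 2.89×10¹¹ m.
Flux: S = L/(4πd²) = 2.22×10²⁵/(4π×(2.89×10¹¹)²) = 21.2 W m⁻².
Energy balance: absorbed = emitted ⇒ πR²·S(1−A) = 4πR²·σT_eq⁴, so T_eq⁴ = S(1−A)/(4σ).
T_eq = [21.2 × 0.32 / (4 × 5.67×10⁻⁸)]^(1/4) = (2.98×10⁷)^(1/4) = 73.9 K.

T_eq ≈ 73.9 K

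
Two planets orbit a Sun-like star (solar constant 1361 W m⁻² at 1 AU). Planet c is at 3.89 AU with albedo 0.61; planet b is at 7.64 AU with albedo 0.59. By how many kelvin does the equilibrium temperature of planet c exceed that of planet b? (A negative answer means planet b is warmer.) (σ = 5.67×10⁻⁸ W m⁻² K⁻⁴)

ΔT ≈ 30.9 K

T_eq = [S₀(1−A)/(4σd²)]^(1/4), so T ∝ (1−A)^(1/4) / √d.
T₁ = [1361×0.39/(4×5.67×10⁻⁸×3.89²)]^(1/4) = 111.52 K.
T₂ = [1361×0.41/(4×5.67×10⁻⁸×7.64²)]^(1/4) = 80.58 K.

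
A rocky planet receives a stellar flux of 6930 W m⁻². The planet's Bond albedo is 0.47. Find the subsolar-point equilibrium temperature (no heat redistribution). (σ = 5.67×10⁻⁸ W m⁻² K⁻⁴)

At the subsolar point the surface absorbs S(1−A) and emits σT⁴ per unit area — no factor of 4, since only the local patch is in balance.
T = [6930 × 0.53 / 5.67×10⁻⁸]^(1/4) = (6.48×10¹⁰)^(1/4) = 504 K.

T_ss ≈ 504 K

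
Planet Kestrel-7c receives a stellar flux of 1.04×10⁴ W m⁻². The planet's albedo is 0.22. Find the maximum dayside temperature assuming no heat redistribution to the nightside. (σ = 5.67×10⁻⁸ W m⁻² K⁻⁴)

T_ss ≈ 615 K

With no redistribution each surface element balances locally: S(1−A) = σT⁴.
T = [1.04×10⁴ × 0.78 / 5.67×10⁻⁸]^(1/4) = (1.43×10¹¹)^(1/4) = 615 K.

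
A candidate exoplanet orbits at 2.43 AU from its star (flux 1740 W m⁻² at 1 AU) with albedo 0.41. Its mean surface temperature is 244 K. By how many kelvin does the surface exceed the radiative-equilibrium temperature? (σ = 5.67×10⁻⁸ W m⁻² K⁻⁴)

S = 1740/2.43² = 294.7 W m⁻².
T_eq = [S(1−A)/(4σ)]^(1/4) = [294.7×0.59/(4×5.67×10⁻⁸)]^(1/4) = 166.4 K.
ΔT = T_surf − T_eq = 244 − 166.4.

ΔT ≈ 77.6 K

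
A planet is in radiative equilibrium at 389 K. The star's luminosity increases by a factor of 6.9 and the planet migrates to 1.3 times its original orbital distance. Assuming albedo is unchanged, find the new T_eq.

T_eq ≈ 553 K

T_eq ∝ L^(1/4) · d^(−1/2).
T′ = 389 × 6.9^(1/4) / 1.3^(1/2) = 553 K.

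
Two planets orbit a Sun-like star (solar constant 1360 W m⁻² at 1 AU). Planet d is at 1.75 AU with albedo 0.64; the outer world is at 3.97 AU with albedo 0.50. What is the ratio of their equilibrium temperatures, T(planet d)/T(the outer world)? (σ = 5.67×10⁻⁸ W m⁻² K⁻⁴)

T₁/T₂ ≈ 1.387

T_eq = [S₀(1−A)/(4σd²)]^(1/4), so T ∝ (1−A)^(1/4) / √d.
T₁ = [1360×0.36/(4×5.67×10⁻⁸×1.75²)]^(1/4) = 162.94 K.
T₂ = [1360×0.50/(4×5.67×10⁻⁸×3.97²)]^(1/4) = 117.44 K.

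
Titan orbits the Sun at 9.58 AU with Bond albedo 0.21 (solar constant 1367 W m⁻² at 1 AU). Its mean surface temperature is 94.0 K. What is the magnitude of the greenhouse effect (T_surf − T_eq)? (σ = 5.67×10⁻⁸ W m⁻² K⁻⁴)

S = 1367/9.58² = 14.89 W m⁻².
T_eq = [S(1−A)/(4σ)]^(1/4) = [14.89×0.79/(4×5.67×10⁻⁸)]^(1/4) = 84.9 K.
ΔT = T_surf − T_eq = 94 − 84.9.

ΔT ≈ 9.1 K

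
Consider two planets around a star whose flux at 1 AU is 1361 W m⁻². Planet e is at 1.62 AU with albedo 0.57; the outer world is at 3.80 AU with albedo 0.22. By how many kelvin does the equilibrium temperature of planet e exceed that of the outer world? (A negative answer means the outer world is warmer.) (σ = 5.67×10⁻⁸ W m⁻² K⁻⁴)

T_eq = [S₀(1−A)/(4σd²)]^(1/4), so T ∝ (1−A)^(1/4) / √d.
T₁ = [1361×0.43/(4×5.67×10⁻⁸×1.62²)]^(1/4) = 177.08 K.
T₂ = [1361×0.78/(4×5.67×10⁻⁸×3.80²)]^(1/4) = 134.18 K.

ΔT ≈ 42.9 K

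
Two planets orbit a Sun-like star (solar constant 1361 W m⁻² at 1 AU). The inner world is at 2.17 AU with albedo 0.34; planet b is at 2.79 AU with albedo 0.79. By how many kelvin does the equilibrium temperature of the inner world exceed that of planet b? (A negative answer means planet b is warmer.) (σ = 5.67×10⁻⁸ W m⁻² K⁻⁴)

T_eq = [S₀(1−A)/(4σd²)]^(1/4), so T ∝ (1−A)^(1/4) / √d.
T₁ = [1361×0.66/(4×5.67×10⁻⁸×2.17²)]^(1/4) = 170.30 K.
T₂ = [1361×0.21/(4×5.67×10⁻⁸×2.79²)]^(1/4) = 112.80 K.

ΔT ≈ 57.5 K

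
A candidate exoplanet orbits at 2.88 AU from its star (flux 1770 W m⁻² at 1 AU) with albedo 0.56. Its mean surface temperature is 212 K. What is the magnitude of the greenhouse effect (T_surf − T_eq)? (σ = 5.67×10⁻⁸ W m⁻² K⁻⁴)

S = 1770/2.88² = 213.4 W m⁻².
T_eq = [S(1−A)/(4σ)]^(1/4) = [213.4×0.44/(4×5.67×10⁻⁸)]^(1/4) = 142.6 K.
ΔT = T_surf − T_eq = 212 − 142.6.

ΔT ≈ 69.4 K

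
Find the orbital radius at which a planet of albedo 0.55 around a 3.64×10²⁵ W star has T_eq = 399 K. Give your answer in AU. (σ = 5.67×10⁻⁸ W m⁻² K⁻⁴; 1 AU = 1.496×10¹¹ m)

From T_eq⁴ = L(1−A)/(16πσd²): d = √[L(1−A)/(16πσT_eq⁴)].
d = √[3.64×10²⁵ × 0.45 / (16π × 5.67×10⁻⁸ × (399)⁴)] = 1.51×10¹⁰ m = 0.101 AU.

d ≈ 0.101 AU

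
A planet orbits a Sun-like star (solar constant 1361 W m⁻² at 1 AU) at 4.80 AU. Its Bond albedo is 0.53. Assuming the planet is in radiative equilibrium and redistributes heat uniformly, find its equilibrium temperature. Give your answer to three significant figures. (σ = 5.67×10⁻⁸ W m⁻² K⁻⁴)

T_eq ≈ 105 K

Flux at 4.80 AU: S = 1361/4.80² = 59.1 W m⁻².
Energy balance: absorbed = emitted ⇒ πR²·S(1−A) = 4πR²·σT_eq⁴, so T_eq⁴ = S(1−A)/(4σ).
T_eq = [59.1 × 0.47 / (4 × 5.67×10⁻⁸)]^(1/4) = (1.22×10⁸)^(1/4) = 105 K.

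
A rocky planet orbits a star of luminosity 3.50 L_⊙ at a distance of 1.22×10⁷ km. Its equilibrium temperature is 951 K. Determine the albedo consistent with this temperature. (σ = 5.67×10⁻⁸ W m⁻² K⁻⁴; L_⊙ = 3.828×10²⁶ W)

A ≈ 0.74

d = 1.22×10⁷ km = 1.22×10¹⁰ m.
L = 3.50 × 3.828×10²⁶ = 1.34×10²⁷ W.
Flux: S = L/(4πd²) = 1.34×10²⁷/(4π×(1.22×10¹⁰)²) = 7.16×10⁵ W m⁻².
From T_eq⁴ = S(1−A)/(4σ): 1−A = 4σT_eq⁴/S.
1−A = 4 × 5.67×10⁻⁸ × (951)⁴ / 7.16×10⁵ = 0.259.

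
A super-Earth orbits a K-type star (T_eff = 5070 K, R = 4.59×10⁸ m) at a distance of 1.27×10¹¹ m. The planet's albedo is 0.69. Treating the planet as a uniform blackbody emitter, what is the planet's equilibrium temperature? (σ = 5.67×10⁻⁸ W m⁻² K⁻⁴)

L = 4πR_⋆²σT_⋆⁴ = 4π(4.59×10⁸)² × 5.67×10⁻⁸ × (5070)⁴ = 9.92×10²⁵ W.
S = L/(4πd²) = 489 W m⁻².
Energy balance: absorbed = emitted ⇒ πR²·S(1−A) = 4πR²·σT_eq⁴, so T_eq⁴ = S(1−A)/(4σ).
T_eq = [489 × 0.31 / (4 × 5.67×10⁻⁸)]^(1/4) = (6.69×10⁸)^(1/4) = 161 K.

T_eq ≈ 161 K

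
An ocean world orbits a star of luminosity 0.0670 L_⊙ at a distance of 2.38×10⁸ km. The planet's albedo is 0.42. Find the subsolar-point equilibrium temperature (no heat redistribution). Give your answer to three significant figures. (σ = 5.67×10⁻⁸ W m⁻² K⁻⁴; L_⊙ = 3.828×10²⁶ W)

T_ss ≈ 139 K

d = 2.38×10⁸ km = 2.38×10¹¹ m.
L = 0.0670 × 3.828×10²⁶ = 2.56×10²⁵ W.
Flux: S = L/(4πd²) = 2.56×10²⁵/(4π×(2.38×10¹¹)²) = 36.0 W m⁻².
At the subsolar point the surface absorbs S(1−A) and emits σT⁴ per unit area — no factor of 4, since only the local patch is in balance.
T = [36.0 × 0.58 / 5.67×10⁻⁸]^(1/4) = (3.69×10⁸)^(1/4) = 139 K.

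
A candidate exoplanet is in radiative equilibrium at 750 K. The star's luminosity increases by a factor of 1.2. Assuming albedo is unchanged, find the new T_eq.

T_eq ∝ L^(1/4) · d^(−1/2).
T′ = 750 × 1.2^(1/4) = 785 K.

T_eq ≈ 785 K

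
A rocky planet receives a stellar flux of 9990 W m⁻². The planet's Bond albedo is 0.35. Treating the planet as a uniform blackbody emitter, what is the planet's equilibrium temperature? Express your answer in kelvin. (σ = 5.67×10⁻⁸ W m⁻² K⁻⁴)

Energy balance: absorbed = emitted ⇒ πR²·S(1−A) = 4πR²·σT_eq⁴, so T_eq⁴ = S(1−A)/(4σ).
T_eq = [9990 × 0.65 / (4 × 5.67×10⁻⁸)]^(1/4) = (2.86×10¹⁰)^(1/4) = 411 K.

T_eq ≈ 411 K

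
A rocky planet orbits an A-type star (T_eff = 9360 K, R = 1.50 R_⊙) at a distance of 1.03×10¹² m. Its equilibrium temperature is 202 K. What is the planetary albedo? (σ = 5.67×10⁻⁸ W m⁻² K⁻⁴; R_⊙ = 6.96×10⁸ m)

R_⋆ = 1.50 × 6.96×10⁸ = 1.04×10⁹ m.
L = 4πR_⋆²σT_⋆⁴ = 4π(1.04×10⁹)² × 5.67×10⁻⁸ × (9360)⁴ = 5.96×10²⁷ W.
S = L/(4πd²) = 447 W m⁻².
From T_eq⁴ = S(1−A)/(4σ): 1−A = 4σT_eq⁴/S.
1−A = 4 × 5.67×10⁻⁸ × (202)⁴ / 447 = 0.845.

A ≈ 0.16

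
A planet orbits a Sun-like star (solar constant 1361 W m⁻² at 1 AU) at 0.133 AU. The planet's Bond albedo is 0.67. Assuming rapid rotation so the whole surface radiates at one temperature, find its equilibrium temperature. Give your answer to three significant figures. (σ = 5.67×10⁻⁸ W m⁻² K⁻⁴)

T_eq ≈ 578 K

Flux at 0.133 AU: S = 1361/0.133² = 7.69×10⁴ W m⁻².
Energy balance: absorbed = emitted ⇒ πR²·S(1−A) = 4πR²·σT_eq⁴, so T_eq⁴ = S(1−A)/(4σ).
T_eq = [7.69×10⁴ × 0.33 / (4 × 5.67×10⁻⁸)]^(1/4) = (1.12×10¹¹)^(1/4) = 578 K.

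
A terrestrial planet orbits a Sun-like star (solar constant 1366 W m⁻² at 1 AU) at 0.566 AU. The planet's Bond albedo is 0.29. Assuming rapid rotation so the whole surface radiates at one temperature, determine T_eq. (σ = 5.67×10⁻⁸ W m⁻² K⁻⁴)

Flux at 0.566 AU: S = 1366/0.566² = 4260 W m⁻².
Energy balance: absorbed = emitted ⇒ πR²·S(1−A) = 4πR²·σT_eq⁴, so T_eq⁴ = S(1−A)/(4σ).
T_eq = [4260 × 0.71 / (4 × 5.67×10⁻⁸)]^(1/4) = (1.33×10¹⁰)^(1/4) = 340 K.

T_eq ≈ 340 K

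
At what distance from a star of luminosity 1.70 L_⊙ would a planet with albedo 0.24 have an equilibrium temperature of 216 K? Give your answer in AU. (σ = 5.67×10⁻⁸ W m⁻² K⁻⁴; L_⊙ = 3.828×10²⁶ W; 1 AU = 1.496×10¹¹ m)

d ≈ 1.89 AU

L = 1.70 × 3.828×10²⁶ = 6.51×10²⁶ W.
From T_eq⁴ = L(1−A)/(16πσd²): d = √[L(1−A)/(16πσT_eq⁴)].
d = √[6.51×10²⁶ × 0.76 / (16π × 5.67×10⁻⁸ × (216)⁴)] = 2.82×10¹¹ m = 1.89 AU.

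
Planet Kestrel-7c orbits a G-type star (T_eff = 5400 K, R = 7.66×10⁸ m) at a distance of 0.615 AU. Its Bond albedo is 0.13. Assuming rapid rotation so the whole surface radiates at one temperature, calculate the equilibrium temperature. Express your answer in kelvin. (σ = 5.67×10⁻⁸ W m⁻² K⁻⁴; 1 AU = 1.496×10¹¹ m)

d = 0.615 AU = 9.20×10¹⁰ m.
L = 4πR_⋆²σT_⋆⁴ = 4π(7.66×10⁸)² × 5.67×10⁻⁸ × (5400)⁴ = 3.55×10²⁶ W.
S = L/(4πd²) = 3340 W m⁻².
Energy balance: absorbed = emitted ⇒ πR²·S(1−A) = 4πR²·σT_eq⁴, so T_eq⁴ = S(1−A)/(4σ).
T_eq = [3340 × 0.87 / (4 × 5.67×10⁻⁸)]^(1/4) = (1.28×10¹⁰)^(1/4) = 336 K.

T_eq ≈ 336 K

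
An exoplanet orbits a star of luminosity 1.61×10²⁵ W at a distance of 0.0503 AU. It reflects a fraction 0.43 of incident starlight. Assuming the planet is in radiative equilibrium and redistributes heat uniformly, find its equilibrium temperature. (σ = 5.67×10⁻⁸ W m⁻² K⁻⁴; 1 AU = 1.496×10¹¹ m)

T_eq ≈ 488 K

d = 0.0503 AU = 7.52×10⁹ m.
Flux: S = L/(4πd²) = 1.61×10²⁵/(4π×(7.52×10⁹)²) = 2.26×10⁴ W m⁻².
Energy balance: absorbed = emitted ⇒ πR²·S(1−A) = 4πR²·σT_eq⁴, so T_eq⁴ = S(1−A)/(4σ).
T_eq = [2.26×10⁴ × 0.57 / (4 × 5.67×10⁻⁸)]^(1/4) = (5.69×10¹⁰)^(1/4) = 488 K.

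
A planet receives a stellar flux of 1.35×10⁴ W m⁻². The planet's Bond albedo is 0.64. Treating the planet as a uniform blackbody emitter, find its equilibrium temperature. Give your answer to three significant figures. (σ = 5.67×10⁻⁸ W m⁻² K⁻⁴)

T_eq ≈ 383 K

Energy balance: absorbed = emitted ⇒ πR²·S(1−A) = 4πR²·σT_eq⁴, so T_eq⁴ = S(1−A)/(4σ).
T_eq = [1.35×10⁴ × 0.36 / (4 × 5.67×10⁻⁸)]^(1/4) = (2.14×10¹⁰)^(1/4) = 383 K.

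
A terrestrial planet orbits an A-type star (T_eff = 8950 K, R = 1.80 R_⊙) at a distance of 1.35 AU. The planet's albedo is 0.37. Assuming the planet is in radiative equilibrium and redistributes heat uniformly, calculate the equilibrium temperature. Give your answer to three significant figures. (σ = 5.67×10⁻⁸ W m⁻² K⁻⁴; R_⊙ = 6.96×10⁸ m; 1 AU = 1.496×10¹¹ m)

T_eq ≈ 444 K

R_⋆ = 1.80 × 6.96×10⁸ = 1.25×10⁹ m.
d = 1.35 AU = 2.02×10¹¹ m.
L = 4πR_⋆²σT_⋆⁴ = 4π(1.25×10⁹)² × 5.67×10⁻⁸ × (8950)⁴ = 7.18×10²⁷ W.
S = L/(4πd²) = 1.40×10⁴ W m⁻².
Energy balance: absorbed = emitted ⇒ πR²·S(1−A) = 4πR²·σT_eq⁴, so T_eq⁴ = S(1−A)/(4σ).
T_eq = [1.40×10⁴ × 0.63 / (4 × 5.67×10⁻⁸)]^(1/4) = (3.89×10¹⁰)^(1/4) = 444 K.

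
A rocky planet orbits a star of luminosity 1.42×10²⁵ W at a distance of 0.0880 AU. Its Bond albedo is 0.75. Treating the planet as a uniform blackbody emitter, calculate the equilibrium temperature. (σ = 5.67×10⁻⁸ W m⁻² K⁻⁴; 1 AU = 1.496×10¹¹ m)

T_eq ≈ 291 K

d = 0.0880 AU = 1.32×10¹⁰ m.
Flux: S = L/(4πd²) = 1.42×10²⁵/(4π×(1.32×10¹⁰)²) = 6520 W m⁻².
Energy balance: absorbed = emitted ⇒ πR²·S(1−A) = 4πR²·σT_eq⁴, so T_eq⁴ = S(1−A)/(4σ).
T_eq = [6520 × 0.25 / (4 × 5.67×10⁻⁸)]^(1/4) = (7.19×10⁹)^(1/4) = 291 K.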